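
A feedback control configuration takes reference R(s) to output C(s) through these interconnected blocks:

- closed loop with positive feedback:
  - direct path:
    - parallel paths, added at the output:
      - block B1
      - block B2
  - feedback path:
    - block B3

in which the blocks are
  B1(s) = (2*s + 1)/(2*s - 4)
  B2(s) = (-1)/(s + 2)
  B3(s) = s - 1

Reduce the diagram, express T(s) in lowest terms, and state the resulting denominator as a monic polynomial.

Step 1. sum the parallel branches B1, B2 -> (2*s^2 + 3*s + 6)/(2*s^2 - 8)
Step 2. close the feedback loop around (B1+B2), B3 -> (-2*s^2 - 3*s - 6)/(2*s^3 - s^2 + 3*s + 2)
No further cancellation is possible in the step-2 result, so that is T(s). Its denominator becomes monic after dividing by the leading coefficient 2.

Answer: s^3 - s^2/2 + 3*s/2 + 1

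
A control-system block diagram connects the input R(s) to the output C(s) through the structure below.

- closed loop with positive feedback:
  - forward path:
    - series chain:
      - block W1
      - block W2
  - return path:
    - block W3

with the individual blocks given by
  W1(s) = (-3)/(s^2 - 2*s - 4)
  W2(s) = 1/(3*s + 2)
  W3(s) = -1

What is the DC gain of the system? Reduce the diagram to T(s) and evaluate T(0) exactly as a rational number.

[1] cascade W1, W2 -> (-3)/(3*s^3 - 4*s^2 - 16*s - 8)
[2] apply the feedback formula to (W1*W2), W3 -> (-3)/(3*s^3 - 4*s^2 - 16*s - 11)
DC gain: substitute s = 0 into T(s) from step 2: T(0) = -3/(-11) = 3/11.

Answer: 3/11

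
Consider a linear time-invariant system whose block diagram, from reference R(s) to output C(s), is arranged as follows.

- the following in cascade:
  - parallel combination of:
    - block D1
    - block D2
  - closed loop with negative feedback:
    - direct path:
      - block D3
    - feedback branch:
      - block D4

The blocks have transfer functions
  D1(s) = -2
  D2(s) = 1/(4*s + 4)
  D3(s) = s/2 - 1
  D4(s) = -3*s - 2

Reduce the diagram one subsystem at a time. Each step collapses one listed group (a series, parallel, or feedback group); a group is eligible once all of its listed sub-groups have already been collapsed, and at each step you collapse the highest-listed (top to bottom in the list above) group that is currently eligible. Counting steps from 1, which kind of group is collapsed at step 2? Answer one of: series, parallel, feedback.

Reducing step by step:

Step 1. sum the parallel branches D1, D2
Step 2. reduce the feedback loop with forward D3 and return D4
Step 3. reduce the series chain (D1+D2), [D3/(1+D3*D4)]
At step 2 the group reduced is feedback.

Answer: feedback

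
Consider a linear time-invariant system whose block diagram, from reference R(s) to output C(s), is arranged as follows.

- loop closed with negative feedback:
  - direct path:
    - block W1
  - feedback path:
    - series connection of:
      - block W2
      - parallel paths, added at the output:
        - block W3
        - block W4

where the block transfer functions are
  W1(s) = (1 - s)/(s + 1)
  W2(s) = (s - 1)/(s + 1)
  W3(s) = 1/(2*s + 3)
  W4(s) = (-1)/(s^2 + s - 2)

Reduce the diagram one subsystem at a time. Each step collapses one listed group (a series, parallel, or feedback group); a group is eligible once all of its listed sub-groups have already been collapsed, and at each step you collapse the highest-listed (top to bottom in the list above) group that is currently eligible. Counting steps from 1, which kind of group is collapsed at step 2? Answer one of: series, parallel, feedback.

1. parallel reduction of W3, W4
2. series reduction of W2, (W3+W4)
3. feedback reduction of W1, (W2*(W3+W4))
Step 2: series.

Final answer: series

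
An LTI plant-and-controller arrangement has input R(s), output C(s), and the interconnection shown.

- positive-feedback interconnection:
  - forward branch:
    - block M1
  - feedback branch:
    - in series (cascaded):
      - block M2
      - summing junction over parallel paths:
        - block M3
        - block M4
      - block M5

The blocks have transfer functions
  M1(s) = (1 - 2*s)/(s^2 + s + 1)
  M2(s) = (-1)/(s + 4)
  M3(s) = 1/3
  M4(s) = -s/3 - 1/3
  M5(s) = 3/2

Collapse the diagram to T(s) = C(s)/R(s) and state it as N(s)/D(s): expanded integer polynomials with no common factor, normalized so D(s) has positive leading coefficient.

1. reduce the parallel group M3, M4 -> (-s)/3
2. series reduction of M2, (M3+M4), M5 -> s/(2*s + 8)
3. feedback reduction of M1, (M2*(M3+M4)*M5), which is the overall transfer function T(s) = C(s)/R(s) in lowest terms

Answer: (-4*s^2 - 14*s + 8)/(2*s^3 + 12*s^2 + 9*s + 8)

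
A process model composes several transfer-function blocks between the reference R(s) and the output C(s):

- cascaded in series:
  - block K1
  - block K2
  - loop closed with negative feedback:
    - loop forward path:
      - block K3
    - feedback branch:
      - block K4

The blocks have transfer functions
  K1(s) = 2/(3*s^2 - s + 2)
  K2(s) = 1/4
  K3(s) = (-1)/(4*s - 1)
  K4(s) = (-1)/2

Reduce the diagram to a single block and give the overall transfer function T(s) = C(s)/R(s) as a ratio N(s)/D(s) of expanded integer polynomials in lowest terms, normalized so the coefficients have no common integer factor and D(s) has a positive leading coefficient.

1. close the feedback loop around K3, K4: (-2)/(8*s - 1)
2. multiply K1, K2, [K3/(1+K3*K4)] (series), giving the overall T(s)

Hence the answer: (-1)/(24*s^3 - 11*s^2 + 17*s - 2)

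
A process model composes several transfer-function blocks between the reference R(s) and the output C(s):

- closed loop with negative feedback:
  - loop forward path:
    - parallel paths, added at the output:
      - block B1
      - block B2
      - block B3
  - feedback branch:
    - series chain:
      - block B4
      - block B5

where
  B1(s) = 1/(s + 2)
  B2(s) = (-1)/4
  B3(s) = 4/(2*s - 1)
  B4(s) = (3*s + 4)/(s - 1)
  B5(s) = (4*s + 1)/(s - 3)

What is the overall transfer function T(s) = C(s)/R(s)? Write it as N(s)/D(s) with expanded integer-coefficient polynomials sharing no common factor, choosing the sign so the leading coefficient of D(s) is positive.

Reducing step by step:

(1) parallel reduction of B1, B2, B3 gives (-2*s^2 + 21*s + 30)/(8*s^2 + 12*s - 8)
(2) multiply B4, B5 (series) gives (12*s^2 + 19*s + 4)/(s^2 - 4*s + 3)
(3) reduce the feedback loop with forward (B1+B2+B3) and return (B4*B5), which is the overall transfer function T(s) = C(s)/R(s) in lowest terms

Answer: (2*s^4 - 29*s^3 + 60*s^2 + 57*s - 90)/(16*s^4 - 194*s^3 - 719*s^2 - 722*s - 96)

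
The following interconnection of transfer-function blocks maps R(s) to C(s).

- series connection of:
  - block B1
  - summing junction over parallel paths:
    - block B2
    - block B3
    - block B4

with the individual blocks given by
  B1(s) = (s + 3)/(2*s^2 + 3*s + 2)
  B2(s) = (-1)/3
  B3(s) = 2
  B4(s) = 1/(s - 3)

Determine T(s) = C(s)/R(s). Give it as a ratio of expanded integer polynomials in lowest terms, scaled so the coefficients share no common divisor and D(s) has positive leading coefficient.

Step 1. sum the parallel branches B2, B3, B4: (5*s - 12)/(3*s - 9)
Step 2. multiply B1, (B2+B3+B4) (series); the result is T(s) itself (integer coefficients, no common factor, positive leading denominator coefficient)

Therefore the answer is (5*s^2 + 3*s - 36)/(6*s^3 - 9*s^2 - 21*s - 18).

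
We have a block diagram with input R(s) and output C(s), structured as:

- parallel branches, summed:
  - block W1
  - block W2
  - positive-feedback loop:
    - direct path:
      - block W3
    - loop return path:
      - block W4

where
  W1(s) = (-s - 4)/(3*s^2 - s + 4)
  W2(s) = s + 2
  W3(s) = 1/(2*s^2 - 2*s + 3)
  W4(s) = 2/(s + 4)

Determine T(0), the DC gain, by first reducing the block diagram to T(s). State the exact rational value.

(1) feedback reduction of W3, W4 -> (s + 4)/(2*s^3 + 6*s^2 - 5*s + 10)
(2) reduce the parallel group W1, W2, [W3/(1-W3*W4)] -> (6*s^6 + 28*s^5 + 17*s^4 + 22*s^3 + 80*s^2 - 10*s + 56)/(6*s^5 + 16*s^4 - 13*s^3 + 59*s^2 - 30*s + 40)
Evaluating the step-2 result (the overall T(s)) at s = 0 gives T(0) = 56/40 = 7/5.

Hence the answer: 7/5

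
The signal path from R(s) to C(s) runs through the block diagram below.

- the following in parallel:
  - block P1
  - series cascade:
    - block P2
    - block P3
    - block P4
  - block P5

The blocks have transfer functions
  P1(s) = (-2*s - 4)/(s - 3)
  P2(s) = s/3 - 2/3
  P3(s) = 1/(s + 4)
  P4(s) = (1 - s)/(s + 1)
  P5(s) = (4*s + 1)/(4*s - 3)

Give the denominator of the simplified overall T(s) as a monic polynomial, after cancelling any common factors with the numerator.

[1] series reduction of P2, P3, P4 = (-s^2 + 3*s - 2)/(3*s^2 + 15*s + 12)
[2] reduce the parallel group P1, (P2*P3*P4), P5 = (-16*s^4 - 96*s^3 - 398*s^2 - 60*s + 90)/(12*s^4 + 15*s^3 - 150*s^2 - 45*s + 108)
T(s) is the step-2 result (common factors already cancelled). Leading coefficient of the denominator: 12. Divide through by 12 for the monic polynomial.

Answer: s^4 + 5*s^3/4 - 25*s^2/2 - 15*s/4 + 9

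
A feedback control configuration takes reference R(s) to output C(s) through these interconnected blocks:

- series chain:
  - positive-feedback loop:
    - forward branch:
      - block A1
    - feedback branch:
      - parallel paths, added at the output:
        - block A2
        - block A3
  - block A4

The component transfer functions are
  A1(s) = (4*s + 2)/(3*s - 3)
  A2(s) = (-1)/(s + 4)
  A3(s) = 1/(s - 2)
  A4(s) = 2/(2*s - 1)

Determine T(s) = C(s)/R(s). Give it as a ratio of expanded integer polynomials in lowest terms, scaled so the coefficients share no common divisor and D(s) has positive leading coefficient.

The answer is (8*s^3 + 20*s^2 - 56*s - 32)/(6*s^4 + 3*s^3 - 111*s^2 + 78*s - 12).

Reasoning:
1. parallel reduction of A2, A3 = 6/(s^2 + 2*s - 8)
2. apply the feedback formula to A1, (A2+A3) = (4*s^3 + 10*s^2 - 28*s - 16)/(3*s^3 + 3*s^2 - 54*s + 12)
3. series reduction of [A1/(1-A1*(A2+A3))], A4; the result is T(s) itself (integer coefficients, no common factor, positive leading denominator coefficient)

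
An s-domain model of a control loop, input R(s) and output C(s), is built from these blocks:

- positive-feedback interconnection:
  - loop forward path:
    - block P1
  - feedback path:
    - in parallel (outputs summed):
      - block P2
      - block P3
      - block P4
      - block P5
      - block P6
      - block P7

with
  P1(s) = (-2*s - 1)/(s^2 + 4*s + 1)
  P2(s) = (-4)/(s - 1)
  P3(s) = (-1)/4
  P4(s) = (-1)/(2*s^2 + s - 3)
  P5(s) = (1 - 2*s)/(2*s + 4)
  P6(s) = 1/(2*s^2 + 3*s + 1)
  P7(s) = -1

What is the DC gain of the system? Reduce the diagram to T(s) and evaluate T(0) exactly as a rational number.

Step 1: parallel reduction of P2, P3, P4, P5, P6, P7 gives (-36*s^5 - 168*s^4 - 375*s^3 - 488*s^2 - 341*s - 104)/(16*s^5 + 64*s^4 + 60*s^3 - 40*s^2 - 76*s - 24)
Step 2: apply the feedback formula to P1, (P2+P3+P4+P5+P6+P7) gives (-16*s^5 - 64*s^4 - 60*s^3 + 40*s^2 + 76*s + 24)/(8*s^6 + 24*s^5 - 32*s^4 - 311*s^3 - 608*s^2 - 465*s - 128)
Step 2 gives the overall T(s). Then T(0) = 24/(-128) = -3/16.

Hence the answer: -3/16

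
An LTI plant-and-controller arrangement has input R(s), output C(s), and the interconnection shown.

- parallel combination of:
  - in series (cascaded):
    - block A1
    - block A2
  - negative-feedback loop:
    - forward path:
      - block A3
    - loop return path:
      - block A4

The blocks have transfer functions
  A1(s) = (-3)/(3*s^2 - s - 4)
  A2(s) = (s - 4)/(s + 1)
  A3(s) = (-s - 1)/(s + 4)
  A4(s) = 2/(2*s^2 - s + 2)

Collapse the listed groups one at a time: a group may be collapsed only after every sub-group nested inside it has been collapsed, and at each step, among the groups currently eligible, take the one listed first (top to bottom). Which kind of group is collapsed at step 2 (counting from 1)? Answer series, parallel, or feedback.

Step 1: cascade A1, A2
Step 2: feedback reduction of A3, A4
Step 3: combine (A1*A2), [A3/(1+A3*A4)] in parallel
Step 2: feedback.

Therefore the answer is feedback.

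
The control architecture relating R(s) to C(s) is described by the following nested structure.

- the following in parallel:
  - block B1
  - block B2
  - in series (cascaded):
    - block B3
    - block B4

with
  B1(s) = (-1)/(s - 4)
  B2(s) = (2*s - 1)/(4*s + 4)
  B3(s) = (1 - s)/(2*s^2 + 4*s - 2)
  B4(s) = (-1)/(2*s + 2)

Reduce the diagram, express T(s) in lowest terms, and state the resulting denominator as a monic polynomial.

Step 1. series reduction of B3, B4 -> (s - 1)/(4*s^3 + 12*s^2 + 4*s - 4)
Step 2. reduce the parallel group B1, B2, (B3*B4) -> (2*s^4 - 9*s^3 - 27*s^2 + 8*s + 4)/(4*s^4 - 4*s^3 - 44*s^2 - 20*s + 16)
Step 2 gives the fully reduced T(s), with no common factor left to cancel. The denominator's leading coefficient is 4, so divide each of its coefficients by 4 to get the monic form.

Answer: s^4 - s^3 - 11*s^2 - 5*s + 4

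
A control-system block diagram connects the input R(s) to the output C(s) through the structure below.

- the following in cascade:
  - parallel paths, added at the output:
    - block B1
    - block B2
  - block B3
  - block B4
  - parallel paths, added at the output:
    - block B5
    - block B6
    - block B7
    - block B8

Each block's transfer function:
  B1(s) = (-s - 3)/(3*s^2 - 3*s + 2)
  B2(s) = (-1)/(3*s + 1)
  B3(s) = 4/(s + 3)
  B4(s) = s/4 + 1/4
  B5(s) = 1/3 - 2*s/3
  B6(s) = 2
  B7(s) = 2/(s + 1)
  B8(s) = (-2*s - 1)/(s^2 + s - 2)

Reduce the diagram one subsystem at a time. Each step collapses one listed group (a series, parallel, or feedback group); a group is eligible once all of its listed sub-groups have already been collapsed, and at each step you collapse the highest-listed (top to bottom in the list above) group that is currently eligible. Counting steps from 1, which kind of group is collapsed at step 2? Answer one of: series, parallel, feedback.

Step 1. parallel reduction of B1, B2
Step 2. add B5, B6, B7, B8 (parallel)
Step 3. cascade (B1+B2), B3, B4, (B5+B6+B7+B8)
Step 2: parallel.

Answer: parallel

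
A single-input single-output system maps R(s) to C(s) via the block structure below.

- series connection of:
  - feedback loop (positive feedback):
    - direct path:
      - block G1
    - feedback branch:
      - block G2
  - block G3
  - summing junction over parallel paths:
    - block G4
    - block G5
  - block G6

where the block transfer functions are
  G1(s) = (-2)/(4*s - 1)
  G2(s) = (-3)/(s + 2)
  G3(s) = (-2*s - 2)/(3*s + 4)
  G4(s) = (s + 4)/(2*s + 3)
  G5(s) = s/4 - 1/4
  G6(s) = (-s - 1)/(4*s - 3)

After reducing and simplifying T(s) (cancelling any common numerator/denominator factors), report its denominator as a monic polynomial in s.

Reducing step by step:

Step 1 - reduce the feedback loop with forward G1 and return G2 = (-2*s - 4)/(4*s^2 + 7*s - 8)
Step 2 - reduce the parallel group G4, G5 = (2*s^2 + 5*s + 13)/(8*s + 12)
Step 3 - multiply [G1/(1-G1*G2)], G3, (G4+G5), G6 (series) = (-2*s^5 - 13*s^4 - 43*s^3 - 81*s^2 - 75*s - 26)/(96*s^5 + 368*s^4 + 146*s^3 - 565*s^2 - 228*s + 288)
The result of step 3 is T(s) in lowest terms. Its denominator has leading coefficient 96; dividing the denominator through by 96 makes it monic.

Answer: s^5 + 23*s^4/6 + 73*s^3/48 - 565*s^2/96 - 19*s/8 + 3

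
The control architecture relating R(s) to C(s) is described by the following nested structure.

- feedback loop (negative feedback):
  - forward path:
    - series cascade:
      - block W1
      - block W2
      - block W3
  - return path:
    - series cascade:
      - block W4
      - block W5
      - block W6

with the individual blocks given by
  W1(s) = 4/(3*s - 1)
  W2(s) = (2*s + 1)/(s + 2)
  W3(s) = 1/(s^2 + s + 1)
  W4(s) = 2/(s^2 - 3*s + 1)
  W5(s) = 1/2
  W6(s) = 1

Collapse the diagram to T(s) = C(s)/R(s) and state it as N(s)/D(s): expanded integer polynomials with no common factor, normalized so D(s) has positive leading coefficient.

Step 1. combine W1, W2, W3 in series, giving (8*s + 4)/(3*s^4 + 8*s^3 + 6*s^2 + 3*s - 2)
Step 2. multiply W4, W5, W6 (series), giving 1/(s^2 - 3*s + 1)
Step 3. reduce the feedback loop with forward (W1*W2*W3) and return (W4*W5*W6), which is the overall transfer function T(s) = C(s)/R(s) in lowest terms

Therefore the answer is (8*s^3 - 20*s^2 - 4*s + 4)/(3*s^6 - s^5 - 15*s^4 - 7*s^3 - 5*s^2 + 17*s + 2).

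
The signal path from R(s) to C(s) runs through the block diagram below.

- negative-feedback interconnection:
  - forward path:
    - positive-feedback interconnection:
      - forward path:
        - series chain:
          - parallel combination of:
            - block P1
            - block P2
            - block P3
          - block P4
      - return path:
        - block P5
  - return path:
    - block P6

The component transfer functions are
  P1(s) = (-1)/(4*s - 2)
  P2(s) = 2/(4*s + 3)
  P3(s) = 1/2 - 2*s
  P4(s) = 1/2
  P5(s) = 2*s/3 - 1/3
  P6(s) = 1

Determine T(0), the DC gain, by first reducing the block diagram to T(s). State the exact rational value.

Step 1. reduce the parallel group P1, P2, P3: (-16*s^3 + 9*s - 5)/(8*s^2 + 2*s - 3)
Step 2. cascade (P1+P2+P3), P4: (-16*s^3 + 9*s - 5)/(16*s^2 + 4*s - 6)
Step 3. collapse the loop (((P1+P2+P3)*P4) forward, P5 return): (-48*s^3 + 27*s - 15)/(32*s^4 - 16*s^3 + 30*s^2 + 31*s - 23)
Step 4. apply the feedback formula to [((P1+P2+P3)*P4)/(1-((P1+P2+P3)*P4)*P5)], P6: (-48*s^3 + 27*s - 15)/(32*s^4 - 64*s^3 + 30*s^2 + 58*s - 38)
The step-4 result is T(s). Setting s = 0: T(0) = -15/(-38) = 15/38.

Answer: 15/38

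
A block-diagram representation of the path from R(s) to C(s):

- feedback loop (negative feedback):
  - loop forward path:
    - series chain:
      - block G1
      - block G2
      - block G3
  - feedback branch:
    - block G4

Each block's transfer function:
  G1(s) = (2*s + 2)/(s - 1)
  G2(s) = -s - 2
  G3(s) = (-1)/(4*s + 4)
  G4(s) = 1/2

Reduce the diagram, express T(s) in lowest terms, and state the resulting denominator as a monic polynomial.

The answer is s - 2/5.

Reasoning:
Step 1: combine G1, G2, G3 in series gives (s + 2)/(2*s - 2)
Step 2: close the feedback loop around (G1*G2*G3), G4 gives (2*s + 4)/(5*s - 2)
Step 2 gives the fully reduced T(s), with no common factor left to cancel. The denominator's leading coefficient is 5, so divide each of its coefficients by 5 to get the monic form.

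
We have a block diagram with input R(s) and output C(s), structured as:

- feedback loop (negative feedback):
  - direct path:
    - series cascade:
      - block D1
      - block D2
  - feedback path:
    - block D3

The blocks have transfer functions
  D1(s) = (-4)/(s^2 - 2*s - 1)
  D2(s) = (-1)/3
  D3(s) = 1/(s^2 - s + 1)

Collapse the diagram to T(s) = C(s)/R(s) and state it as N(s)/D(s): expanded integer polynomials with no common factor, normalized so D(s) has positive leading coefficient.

1. cascade D1, D2, giving 4/(3*s^2 - 6*s - 3)
2. collapse the loop ((D1*D2) forward, D3 return), which is the overall transfer function T(s) = C(s)/R(s) in lowest terms

Therefore the answer is (4*s^2 - 4*s + 4)/(3*s^4 - 9*s^3 + 6*s^2 - 3*s + 1).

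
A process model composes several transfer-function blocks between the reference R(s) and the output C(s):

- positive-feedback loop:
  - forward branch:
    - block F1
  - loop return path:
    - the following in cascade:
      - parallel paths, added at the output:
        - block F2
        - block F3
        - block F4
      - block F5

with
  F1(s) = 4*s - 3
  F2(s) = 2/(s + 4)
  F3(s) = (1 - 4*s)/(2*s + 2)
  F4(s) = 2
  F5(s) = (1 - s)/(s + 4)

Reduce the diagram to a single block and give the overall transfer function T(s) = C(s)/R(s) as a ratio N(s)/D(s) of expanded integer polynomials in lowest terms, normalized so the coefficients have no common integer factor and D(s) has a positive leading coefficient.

First reduce the diagram to T(s).

[1] combine F2, F3, F4 in parallel; result (9*s + 24)/(2*s^2 + 10*s + 8)
[2] combine (F2+F3+F4), F5 in series; result (-9*s^2 - 15*s + 24)/(2*s^3 + 18*s^2 + 48*s + 32)
[3] feedback reduction of F1, ((F2+F3+F4)*F5); the result is T(s) itself (integer coefficients, no common factor, positive leading denominator coefficient)

Answer: (8*s^4 + 66*s^3 + 138*s^2 - 16*s - 96)/(38*s^3 + 51*s^2 - 93*s + 104)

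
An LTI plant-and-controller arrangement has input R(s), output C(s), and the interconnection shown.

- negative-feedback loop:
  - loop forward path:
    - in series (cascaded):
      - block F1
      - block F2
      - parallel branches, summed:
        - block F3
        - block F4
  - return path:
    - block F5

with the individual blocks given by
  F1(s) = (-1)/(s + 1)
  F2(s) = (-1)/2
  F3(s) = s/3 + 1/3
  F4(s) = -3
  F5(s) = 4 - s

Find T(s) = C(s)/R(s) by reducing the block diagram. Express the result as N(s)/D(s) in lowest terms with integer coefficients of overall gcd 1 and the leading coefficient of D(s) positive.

Answer: (8 - s)/(s^2 - 18*s + 26)

Working:
Step 1. parallel reduction of F3, F4; result s/3 - 8/3
Step 2. series reduction of F1, F2, (F3+F4); result (s - 8)/(6*s + 6)
Step 3. apply the feedback formula to (F1*F2*(F3+F4)), F5 - this is the overall T(s), already in the required normalized form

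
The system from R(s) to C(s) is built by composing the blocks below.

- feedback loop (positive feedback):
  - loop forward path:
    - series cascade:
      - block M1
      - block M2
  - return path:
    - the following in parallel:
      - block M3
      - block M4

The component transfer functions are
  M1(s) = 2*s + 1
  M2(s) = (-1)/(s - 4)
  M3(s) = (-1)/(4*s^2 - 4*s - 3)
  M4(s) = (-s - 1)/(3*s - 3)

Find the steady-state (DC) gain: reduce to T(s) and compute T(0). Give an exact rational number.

Answer: 3/10

Working:
Step 1: cascade M1, M2 gives (-2*s - 1)/(s - 4)
Step 2: reduce the parallel group M3, M4 gives (-4*s^3 + 4*s + 6)/(12*s^3 - 24*s^2 + 3*s + 9)
Step 3: apply the feedback formula to (M1*M2), (M3+M4) gives (-12*s^3 + 24*s^2 - 3*s - 9)/(2*s^3 - 39*s^2 + 73*s - 30)
Step 3 gives the overall T(s). Then T(0) = -9/(-30) = 3/10.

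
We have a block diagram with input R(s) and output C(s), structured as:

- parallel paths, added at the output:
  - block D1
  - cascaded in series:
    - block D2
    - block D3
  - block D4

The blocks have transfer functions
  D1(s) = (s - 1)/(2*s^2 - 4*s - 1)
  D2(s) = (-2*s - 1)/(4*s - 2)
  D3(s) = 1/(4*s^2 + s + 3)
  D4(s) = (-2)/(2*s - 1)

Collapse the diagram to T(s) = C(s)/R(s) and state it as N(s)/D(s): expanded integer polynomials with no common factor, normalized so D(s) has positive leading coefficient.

Step 1: cascade D2, D3 gives (-2*s - 1)/(16*s^3 - 4*s^2 + 10*s - 6)
Step 2: sum the parallel branches D1, (D2*D3), D4, giving the overall T(s)

Hence the answer: (-16*s^4 + 32*s^3 + 28*s^2 + 42*s + 19)/(32*s^5 - 72*s^4 + 20*s^3 - 48*s^2 + 14*s + 6)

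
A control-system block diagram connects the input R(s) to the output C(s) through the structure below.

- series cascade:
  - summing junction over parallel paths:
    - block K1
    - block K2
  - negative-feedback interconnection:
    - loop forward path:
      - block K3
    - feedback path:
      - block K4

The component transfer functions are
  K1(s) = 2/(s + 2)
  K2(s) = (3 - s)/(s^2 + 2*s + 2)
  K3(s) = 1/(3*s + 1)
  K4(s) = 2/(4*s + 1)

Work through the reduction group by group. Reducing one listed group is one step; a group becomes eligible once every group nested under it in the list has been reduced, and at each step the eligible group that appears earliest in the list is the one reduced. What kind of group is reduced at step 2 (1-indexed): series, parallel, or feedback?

Step 1 - sum the parallel branches K1, K2
Step 2 - close the feedback loop around K3, K4
Step 3 - combine (K1+K2), [K3/(1+K3*K4)] in series
The group at step 2 is a feedback group.

Hence the answer: feedback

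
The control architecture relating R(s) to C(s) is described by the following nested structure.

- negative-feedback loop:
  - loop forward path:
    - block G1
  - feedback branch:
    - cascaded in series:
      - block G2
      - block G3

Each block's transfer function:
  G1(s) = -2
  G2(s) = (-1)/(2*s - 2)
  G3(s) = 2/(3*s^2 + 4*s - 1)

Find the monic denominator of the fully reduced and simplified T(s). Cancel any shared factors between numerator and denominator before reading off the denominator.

1. combine G2, G3 in series, giving (-1)/(3*s^3 + s^2 - 5*s + 1)
2. collapse the loop (G1 forward, (G2*G3) return), giving (-6*s^3 - 2*s^2 + 10*s - 2)/(3*s^3 + s^2 - 5*s + 3)
The result of step 2 is T(s) in lowest terms. Its denominator has leading coefficient 3; dividing the denominator through by 3 makes it monic.

Hence the answer: s^3 + s^2/3 - 5*s/3 + 1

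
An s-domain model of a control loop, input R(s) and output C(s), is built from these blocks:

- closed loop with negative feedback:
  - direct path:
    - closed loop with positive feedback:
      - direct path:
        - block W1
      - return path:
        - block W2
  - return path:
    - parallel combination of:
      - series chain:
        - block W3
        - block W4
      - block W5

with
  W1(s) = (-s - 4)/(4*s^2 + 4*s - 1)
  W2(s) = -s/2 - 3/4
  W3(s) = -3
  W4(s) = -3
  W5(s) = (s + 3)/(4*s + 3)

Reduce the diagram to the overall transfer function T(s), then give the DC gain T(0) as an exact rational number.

Answer: 1/11

Working:
(1) reduce the feedback loop with forward W1 and return W2: (-4*s - 16)/(14*s^2 + 5*s - 16)
(2) combine W3, W4 in series: 9
(3) add (W3*W4), W5 (parallel): (37*s + 30)/(4*s + 3)
(4) close the feedback loop around [W1/(1-W1*W2)], ((W3*W4)+W5): (-16*s^2 - 76*s - 48)/(56*s^3 - 86*s^2 - 761*s - 528)
The step-4 result is T(s). Setting s = 0: T(0) = -48/(-528) = 1/11.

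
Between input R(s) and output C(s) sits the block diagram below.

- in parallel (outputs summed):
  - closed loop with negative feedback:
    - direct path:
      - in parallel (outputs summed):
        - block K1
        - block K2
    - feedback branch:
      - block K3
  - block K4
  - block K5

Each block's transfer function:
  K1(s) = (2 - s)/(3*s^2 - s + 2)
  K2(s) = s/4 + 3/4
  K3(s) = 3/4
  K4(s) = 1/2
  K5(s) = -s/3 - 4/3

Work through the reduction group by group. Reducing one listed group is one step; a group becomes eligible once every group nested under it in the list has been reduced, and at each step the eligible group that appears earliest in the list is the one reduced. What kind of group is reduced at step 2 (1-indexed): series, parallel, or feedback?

Step 1 - sum the parallel branches K1, K2
Step 2 - close the feedback loop around (K1+K2), K3
Step 3 - reduce the parallel group [(K1+K2)/(1+(K1+K2)*K3)], K4, K5
At step 2 the group reduced is feedback.

Therefore the answer is feedback.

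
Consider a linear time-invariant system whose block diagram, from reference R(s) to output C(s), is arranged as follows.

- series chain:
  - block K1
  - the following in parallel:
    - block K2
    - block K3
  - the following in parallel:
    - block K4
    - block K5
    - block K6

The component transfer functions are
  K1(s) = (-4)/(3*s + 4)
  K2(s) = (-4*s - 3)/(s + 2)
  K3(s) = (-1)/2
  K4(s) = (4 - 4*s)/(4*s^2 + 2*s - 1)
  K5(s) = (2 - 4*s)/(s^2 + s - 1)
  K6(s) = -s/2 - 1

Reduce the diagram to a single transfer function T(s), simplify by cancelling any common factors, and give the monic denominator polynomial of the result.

First reduce the diagram to T(s).

Step 1: sum the parallel branches K2, K3 = (-9*s - 8)/(2*s + 4)
Step 2: reduce the parallel group K4, K5, K6 = (-4*s^5 - 14*s^4 - 49*s^3 + 9*s^2 + 37*s - 14)/(8*s^4 + 12*s^3 - 6*s^2 - 6*s + 2)
Step 3: multiply K1, (K2+K3), (K4+K5+K6) (series) = (-36*s^6 - 158*s^5 - 553*s^4 - 311*s^3 + 405*s^2 + 170*s - 112)/(12*s^6 + 58*s^5 + 83*s^4 + 9*s^3 - 51*s^2 - 14*s + 8)
The result of step 3 is T(s) in lowest terms. Its denominator has leading coefficient 12; dividing the denominator through by 12 makes it monic.

Answer: s^6 + 29*s^5/6 + 83*s^4/12 + 3*s^3/4 - 17*s^2/4 - 7*s/6 + 2/3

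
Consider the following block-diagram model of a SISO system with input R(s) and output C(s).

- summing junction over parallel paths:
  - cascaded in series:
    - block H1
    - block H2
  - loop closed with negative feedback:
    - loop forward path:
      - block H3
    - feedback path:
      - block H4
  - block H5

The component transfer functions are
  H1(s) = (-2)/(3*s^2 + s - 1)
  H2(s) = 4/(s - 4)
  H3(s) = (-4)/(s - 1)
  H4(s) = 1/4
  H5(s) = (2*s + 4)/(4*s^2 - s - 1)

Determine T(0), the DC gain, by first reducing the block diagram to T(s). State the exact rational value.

Step 1 - cascade H1, H2: (-8)/(3*s^3 - 11*s^2 - 5*s + 4)
Step 2 - apply the feedback formula to H3, H4: (-4)/(s - 2)
Step 3 - sum the parallel branches (H1*H2), [H3/(1+H3*H4)], H5: (-42*s^5 + 166*s^4 - 18*s^3 + 40*s^2 + 28*s - 32)/(12*s^6 - 71*s^5 + 82*s^4 + 56*s^3 - 63*s^2 - 6*s + 8)
The step-3 result is T(s). Setting s = 0: T(0) = -32/8 = -4.

Answer: -4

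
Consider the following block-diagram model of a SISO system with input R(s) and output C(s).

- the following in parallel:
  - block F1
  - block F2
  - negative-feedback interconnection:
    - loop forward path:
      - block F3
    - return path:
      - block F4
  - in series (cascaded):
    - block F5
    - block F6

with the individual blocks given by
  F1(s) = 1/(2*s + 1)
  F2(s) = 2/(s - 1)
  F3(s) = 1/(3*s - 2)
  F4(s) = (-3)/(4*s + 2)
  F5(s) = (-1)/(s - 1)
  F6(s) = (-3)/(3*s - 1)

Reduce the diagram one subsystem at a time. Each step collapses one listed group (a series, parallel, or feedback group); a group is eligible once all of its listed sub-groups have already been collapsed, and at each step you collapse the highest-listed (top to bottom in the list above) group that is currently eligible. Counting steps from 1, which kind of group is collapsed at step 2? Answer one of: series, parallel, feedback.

Reducing step by step:

Step 1: apply the feedback formula to F3, F4
Step 2: multiply F5, F6 (series)
Step 3: parallel reduction of F1, F2, [F3/(1+F3*F4)], (F5*F6)
Step 2: series.

Answer: series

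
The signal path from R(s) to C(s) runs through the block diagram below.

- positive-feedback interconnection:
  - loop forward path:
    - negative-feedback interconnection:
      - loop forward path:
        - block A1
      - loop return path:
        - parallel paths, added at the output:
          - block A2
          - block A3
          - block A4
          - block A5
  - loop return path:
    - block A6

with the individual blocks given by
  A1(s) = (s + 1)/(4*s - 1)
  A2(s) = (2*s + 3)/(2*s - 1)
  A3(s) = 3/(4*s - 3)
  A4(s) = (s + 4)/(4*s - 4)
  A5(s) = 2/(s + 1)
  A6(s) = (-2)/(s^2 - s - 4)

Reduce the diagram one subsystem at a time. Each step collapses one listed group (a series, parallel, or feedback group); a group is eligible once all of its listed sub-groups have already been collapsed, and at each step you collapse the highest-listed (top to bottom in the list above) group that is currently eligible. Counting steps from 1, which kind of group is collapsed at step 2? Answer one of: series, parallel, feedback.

Answer: feedback

Working:
(1) sum the parallel branches A2, A3, A4, A5
(2) reduce the feedback loop with forward A1 and return (A2+A3+A4+A5)
(3) reduce the feedback loop with forward [A1/(1+A1*(A2+A3+A4+A5))] and return A6
So the answer for step 2 is feedback.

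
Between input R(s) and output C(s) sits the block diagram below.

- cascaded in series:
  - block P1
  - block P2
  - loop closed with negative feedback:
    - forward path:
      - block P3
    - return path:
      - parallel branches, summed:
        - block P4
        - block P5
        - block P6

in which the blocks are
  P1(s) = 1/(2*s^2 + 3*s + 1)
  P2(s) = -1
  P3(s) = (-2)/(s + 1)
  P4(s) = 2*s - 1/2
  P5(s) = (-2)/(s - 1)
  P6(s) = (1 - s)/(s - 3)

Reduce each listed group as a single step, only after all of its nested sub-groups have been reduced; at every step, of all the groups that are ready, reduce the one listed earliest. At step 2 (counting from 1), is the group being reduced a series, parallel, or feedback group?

The answer is feedback.

Reasoning:
[1] combine P4, P5, P6 in parallel
[2] reduce the feedback loop with forward P3 and return (P4+P5+P6)
[3] reduce the series chain P1, P2, [P3/(1+P3*(P4+P5+P6))]
So the answer for step 2 is feedback.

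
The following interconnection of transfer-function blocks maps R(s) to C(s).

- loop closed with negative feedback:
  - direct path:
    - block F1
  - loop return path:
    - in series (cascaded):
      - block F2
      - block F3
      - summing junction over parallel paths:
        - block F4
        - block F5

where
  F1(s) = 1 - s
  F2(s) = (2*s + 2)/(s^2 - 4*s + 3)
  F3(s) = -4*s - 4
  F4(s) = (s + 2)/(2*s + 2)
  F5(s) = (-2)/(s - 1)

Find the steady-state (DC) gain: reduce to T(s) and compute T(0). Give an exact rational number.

Step 1 - sum the parallel branches F4, F5 gives (s^2 - 3*s - 6)/(2*s^2 - 2)
Step 2 - reduce the series chain F2, F3, (F4+F5) gives (-4*s^3 + 8*s^2 + 36*s + 24)/(s^3 - 5*s^2 + 7*s - 3)
Step 3 - collapse the loop (F1 forward, (F2*F3*(F4+F5)) return) gives (-s^3 + 5*s^2 - 7*s + 3)/(4*s^3 - 7*s^2 - 40*s - 21)
That last expression is T(s); at s = 0 only the constant terms survive, so T(0) = 3/(-21) = -1/7.

Therefore the answer is -1/7.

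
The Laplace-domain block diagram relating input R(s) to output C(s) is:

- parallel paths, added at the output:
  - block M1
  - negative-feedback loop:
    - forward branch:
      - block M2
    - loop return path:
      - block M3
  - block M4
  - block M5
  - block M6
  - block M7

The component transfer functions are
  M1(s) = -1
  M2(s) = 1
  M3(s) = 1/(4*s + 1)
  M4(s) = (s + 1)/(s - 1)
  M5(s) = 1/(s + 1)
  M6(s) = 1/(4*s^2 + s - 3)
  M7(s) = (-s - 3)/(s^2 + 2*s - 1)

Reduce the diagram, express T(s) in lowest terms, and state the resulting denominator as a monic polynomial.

The answer is s^6 + 7*s^5/4 - 23*s^4/8 - 9*s^3/4 + 9*s^2/4 + s/2 - 3/8.

Reasoning:
Step 1: close the feedback loop around M2, M3 gives (4*s + 1)/(4*s + 2)
Step 2: reduce the parallel group M1, [M2/(1+M2*M3)], M4, M5, M6, M7 gives (16*s^6 + 56*s^5 + 9*s^4 - 44*s^3 + 36*s^2 - 12*s - 13)/(16*s^6 + 28*s^5 - 46*s^4 - 36*s^3 + 36*s^2 + 8*s - 6)
No further cancellation is possible in the step-2 result, so that is T(s). Its denominator becomes monic after dividing by the leading coefficient 16.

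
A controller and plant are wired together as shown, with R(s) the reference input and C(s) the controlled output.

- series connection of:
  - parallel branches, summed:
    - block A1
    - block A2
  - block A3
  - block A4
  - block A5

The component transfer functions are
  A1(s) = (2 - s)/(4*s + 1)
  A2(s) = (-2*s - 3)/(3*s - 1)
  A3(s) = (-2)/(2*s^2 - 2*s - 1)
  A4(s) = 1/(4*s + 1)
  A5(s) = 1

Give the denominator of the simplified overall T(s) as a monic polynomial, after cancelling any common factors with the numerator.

(1) combine A1, A2 in parallel -> (-11*s^2 - 7*s - 5)/(12*s^2 - s - 1)
(2) combine (A1+A2), A3, A4, A5 in series -> (22*s^2 + 14*s + 10)/(96*s^5 - 80*s^4 - 74*s^3 + 7*s + 1)
The result of step 2 is T(s) in lowest terms. Its denominator has leading coefficient 96; dividing the denominator through by 96 makes it monic.

Final answer: s^5 - 5*s^4/6 - 37*s^3/48 + 7*s/96 + 1/96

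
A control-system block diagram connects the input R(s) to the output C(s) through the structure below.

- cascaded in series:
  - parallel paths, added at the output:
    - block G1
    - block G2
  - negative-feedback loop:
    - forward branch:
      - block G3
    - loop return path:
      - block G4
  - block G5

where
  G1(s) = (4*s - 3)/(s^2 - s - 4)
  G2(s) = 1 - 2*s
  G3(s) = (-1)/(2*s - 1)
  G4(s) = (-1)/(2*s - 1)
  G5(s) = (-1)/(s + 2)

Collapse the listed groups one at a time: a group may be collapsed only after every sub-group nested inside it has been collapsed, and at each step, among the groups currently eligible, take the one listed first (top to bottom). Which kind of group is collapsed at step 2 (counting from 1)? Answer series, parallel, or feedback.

Step 1: combine G1, G2 in parallel
Step 2: close the feedback loop around G3, G4
Step 3: combine (G1+G2), [G3/(1+G3*G4)], G5 in series
Step 2 collapses a feedback group.

Answer: feedback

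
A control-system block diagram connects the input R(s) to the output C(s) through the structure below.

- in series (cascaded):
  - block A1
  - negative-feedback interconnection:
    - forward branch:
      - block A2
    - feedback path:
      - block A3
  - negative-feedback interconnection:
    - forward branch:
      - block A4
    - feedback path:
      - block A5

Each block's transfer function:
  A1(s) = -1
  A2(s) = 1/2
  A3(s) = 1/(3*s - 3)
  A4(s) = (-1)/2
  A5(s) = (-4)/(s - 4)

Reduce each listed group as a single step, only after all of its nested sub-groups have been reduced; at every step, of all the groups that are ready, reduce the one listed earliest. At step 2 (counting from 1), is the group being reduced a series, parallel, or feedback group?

1. apply the feedback formula to A2, A3
2. feedback reduction of A4, A5
3. series reduction of A1, [A2/(1+A2*A3)], [A4/(1+A4*A5)]
Step 2 collapses a feedback group.

Hence the answer: feedback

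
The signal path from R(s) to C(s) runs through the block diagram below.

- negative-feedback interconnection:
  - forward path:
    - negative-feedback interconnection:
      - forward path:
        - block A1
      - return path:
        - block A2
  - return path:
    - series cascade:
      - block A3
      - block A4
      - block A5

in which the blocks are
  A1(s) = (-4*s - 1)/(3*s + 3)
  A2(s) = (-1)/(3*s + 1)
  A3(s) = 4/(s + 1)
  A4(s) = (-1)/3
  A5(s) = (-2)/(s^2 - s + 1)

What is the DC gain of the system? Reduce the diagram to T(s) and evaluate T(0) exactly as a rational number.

First reduce the diagram to T(s).

(1) collapse the loop (A1 forward, A2 return): (-12*s^2 - 7*s - 1)/(9*s^2 + 16*s + 4)
(2) multiply A3, A4, A5 (series): 8/(3*s^3 + 3)
(3) reduce the feedback loop with forward [A1/(1+A1*A2)] and return (A3*A4*A5): (-36*s^5 - 21*s^4 - 3*s^3 - 36*s^2 - 21*s - 3)/(27*s^5 + 48*s^4 + 12*s^3 - 69*s^2 - 8*s + 4)
The step-3 result is T(s). Setting s = 0: T(0) = -3/4.

Answer: -3/4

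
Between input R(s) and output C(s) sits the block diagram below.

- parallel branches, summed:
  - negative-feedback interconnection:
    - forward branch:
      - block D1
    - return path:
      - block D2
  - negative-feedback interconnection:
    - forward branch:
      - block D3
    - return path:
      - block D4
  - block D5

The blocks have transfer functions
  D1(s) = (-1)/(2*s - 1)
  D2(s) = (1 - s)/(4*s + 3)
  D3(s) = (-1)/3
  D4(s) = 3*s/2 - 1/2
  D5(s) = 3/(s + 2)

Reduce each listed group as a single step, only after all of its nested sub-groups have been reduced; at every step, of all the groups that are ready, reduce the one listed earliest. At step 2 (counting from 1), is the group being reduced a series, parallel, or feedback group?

The answer is feedback.

Reasoning:
(1) feedback reduction of D1, D2
(2) reduce the feedback loop with forward D3 and return D4
(3) parallel reduction of [D1/(1+D1*D2)], [D3/(1+D3*D4)], D5
At step 2 the group reduced is feedback.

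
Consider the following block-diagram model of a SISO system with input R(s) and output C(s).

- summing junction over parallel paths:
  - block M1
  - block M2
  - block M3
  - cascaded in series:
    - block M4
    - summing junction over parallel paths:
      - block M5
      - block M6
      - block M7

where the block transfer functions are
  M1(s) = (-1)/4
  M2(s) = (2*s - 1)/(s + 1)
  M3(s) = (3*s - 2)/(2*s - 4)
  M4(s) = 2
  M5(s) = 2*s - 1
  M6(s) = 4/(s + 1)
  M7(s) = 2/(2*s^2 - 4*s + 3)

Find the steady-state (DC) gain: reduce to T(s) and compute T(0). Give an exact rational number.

Reducing step by step:

1. parallel reduction of M5, M6, M7 = (4*s^4 - 6*s^3 + 8*s^2 - 7*s + 11)/(2*s^3 - 2*s^2 - s + 3)
2. reduce the series chain M4, (M5+M6+M7) = (8*s^4 - 12*s^3 + 16*s^2 - 14*s + 22)/(2*s^3 - 2*s^2 - s + 3)
3. reduce the parallel group M1, M2, M3, (M4*(M5+M6+M7)) = (32*s^5 - 86*s^4 + 74*s^3 - 65*s^2 + 125*s - 158)/(8*s^4 - 24*s^3 + 12*s^2 + 20*s - 24)
That last expression is T(s); at s = 0 only the constant terms survive, so T(0) = -158/(-24) = 79/12.

Answer: 79/12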